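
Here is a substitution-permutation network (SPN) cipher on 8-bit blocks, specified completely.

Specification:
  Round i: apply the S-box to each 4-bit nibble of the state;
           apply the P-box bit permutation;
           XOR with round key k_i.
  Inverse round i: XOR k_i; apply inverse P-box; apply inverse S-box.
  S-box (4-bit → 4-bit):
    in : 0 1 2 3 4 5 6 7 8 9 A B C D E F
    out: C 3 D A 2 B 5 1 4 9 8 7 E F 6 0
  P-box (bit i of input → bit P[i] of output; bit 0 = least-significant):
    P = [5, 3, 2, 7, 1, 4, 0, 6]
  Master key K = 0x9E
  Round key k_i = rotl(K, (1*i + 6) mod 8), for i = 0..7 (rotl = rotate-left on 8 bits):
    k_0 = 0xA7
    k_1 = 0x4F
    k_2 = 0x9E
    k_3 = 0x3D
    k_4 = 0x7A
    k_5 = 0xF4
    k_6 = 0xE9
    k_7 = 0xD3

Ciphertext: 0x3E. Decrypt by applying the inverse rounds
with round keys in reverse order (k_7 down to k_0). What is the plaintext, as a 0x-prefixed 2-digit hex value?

0x18

s_0 = ciphertext = 0x3E
s_1 = InvRound(s_0, k_7) = 0x0D
s_2 = InvRound(s_1, k_6) = 0xA2
s_3 = InvRound(s_2, k_5) = 0x58
s_4 = InvRound(s_3, k_4) = 0x77
s_5 = InvRound(s_4, k_3) = 0x94
s_6 = InvRound(s_5, k_2) = 0x74
s_7 = InvRound(s_6, k_1) = 0xB1
s_8 = InvRound(s_7, k_0) = 0x18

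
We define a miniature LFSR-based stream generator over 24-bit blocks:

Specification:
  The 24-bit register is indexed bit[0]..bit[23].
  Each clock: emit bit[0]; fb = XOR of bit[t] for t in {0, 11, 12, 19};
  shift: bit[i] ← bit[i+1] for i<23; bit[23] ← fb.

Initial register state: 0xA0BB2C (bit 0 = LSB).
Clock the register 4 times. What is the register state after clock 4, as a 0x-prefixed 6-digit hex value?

reg_0 = 0xA0BB2C
clock 1: out=0, reg = 0x505D96
clock 2: out=0, reg = 0x282ECB
clock 3: out=1, reg = 0x941765
clock 4: out=1, reg = 0x4A0BB2

0x4A0BB2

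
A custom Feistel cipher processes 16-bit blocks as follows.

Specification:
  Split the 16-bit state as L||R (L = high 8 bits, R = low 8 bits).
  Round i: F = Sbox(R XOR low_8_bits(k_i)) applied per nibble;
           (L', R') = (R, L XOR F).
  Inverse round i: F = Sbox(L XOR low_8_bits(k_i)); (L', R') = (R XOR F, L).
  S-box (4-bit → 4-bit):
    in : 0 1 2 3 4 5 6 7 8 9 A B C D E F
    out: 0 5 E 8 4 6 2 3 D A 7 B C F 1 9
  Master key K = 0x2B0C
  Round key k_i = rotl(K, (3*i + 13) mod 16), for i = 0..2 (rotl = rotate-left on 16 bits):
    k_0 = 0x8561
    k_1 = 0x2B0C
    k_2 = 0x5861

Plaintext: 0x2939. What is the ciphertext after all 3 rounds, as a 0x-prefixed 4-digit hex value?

0x7412

s_0 = plaintext = 0x2939
s_1 = Round(s_0, k_0) = 0x3944
s_2 = Round(s_1, k_1) = 0x4474
s_3 = Round(s_2, k_2) = 0x7412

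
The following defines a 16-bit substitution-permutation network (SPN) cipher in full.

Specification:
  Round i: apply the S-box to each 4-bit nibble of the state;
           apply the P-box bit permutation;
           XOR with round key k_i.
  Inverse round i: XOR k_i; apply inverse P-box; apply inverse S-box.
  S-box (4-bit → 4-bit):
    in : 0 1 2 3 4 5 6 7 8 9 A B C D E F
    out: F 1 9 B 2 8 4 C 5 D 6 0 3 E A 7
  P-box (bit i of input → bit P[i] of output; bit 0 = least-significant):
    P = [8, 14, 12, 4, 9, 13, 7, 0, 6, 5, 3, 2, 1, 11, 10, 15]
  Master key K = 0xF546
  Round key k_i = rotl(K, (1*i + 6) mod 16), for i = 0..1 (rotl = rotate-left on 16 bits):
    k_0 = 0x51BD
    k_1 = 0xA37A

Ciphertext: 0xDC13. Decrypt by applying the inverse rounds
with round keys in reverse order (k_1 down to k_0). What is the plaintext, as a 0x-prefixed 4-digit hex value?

0x0BFA

s_0 = ciphertext = 0xDC13
s_1 = InvRound(s_0, k_1) = 0xAF3F
s_2 = InvRound(s_1, k_0) = 0x0BFA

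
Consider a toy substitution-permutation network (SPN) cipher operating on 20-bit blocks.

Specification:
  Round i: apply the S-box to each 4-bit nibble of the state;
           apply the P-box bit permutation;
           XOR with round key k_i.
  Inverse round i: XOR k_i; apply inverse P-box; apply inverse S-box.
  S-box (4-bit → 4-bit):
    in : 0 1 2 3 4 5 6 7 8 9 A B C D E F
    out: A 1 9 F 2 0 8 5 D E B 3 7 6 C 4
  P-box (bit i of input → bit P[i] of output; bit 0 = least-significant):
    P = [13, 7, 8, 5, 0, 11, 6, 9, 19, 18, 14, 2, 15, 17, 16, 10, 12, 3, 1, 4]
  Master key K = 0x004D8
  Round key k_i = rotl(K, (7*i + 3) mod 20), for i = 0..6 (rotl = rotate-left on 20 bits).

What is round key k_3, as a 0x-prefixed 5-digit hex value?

K = 0x004D8
k_0 = rotl(K, (7*0+3) mod 20) = rotl(K, 3) = 0x026C0
k_1 = rotl(K, (7*1+3) mod 20) = rotl(K, 10) = 0x36001
k_2 = rotl(K, (7*2+3) mod 20) = rotl(K, 17) = 0x0009B
k_3 = rotl(K, (7*3+3) mod 20) = rotl(K, 4) = 0x04D80

0x04D80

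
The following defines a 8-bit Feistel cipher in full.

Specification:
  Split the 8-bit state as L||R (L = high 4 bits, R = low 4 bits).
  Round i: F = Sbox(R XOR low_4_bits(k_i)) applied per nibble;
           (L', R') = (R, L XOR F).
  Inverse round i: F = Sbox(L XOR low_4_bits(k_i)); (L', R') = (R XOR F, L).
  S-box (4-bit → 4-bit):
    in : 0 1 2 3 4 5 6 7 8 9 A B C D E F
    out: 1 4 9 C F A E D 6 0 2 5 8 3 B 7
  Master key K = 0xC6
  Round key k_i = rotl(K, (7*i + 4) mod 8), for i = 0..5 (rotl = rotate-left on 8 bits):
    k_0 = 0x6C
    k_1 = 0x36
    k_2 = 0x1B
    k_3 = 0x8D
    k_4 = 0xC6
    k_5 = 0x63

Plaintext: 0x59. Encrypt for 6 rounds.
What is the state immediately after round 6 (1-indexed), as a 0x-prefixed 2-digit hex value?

0x41

s_0 = plaintext = 0x59
s_1 = Round(s_0, k_0) = 0x9F
s_2 = Round(s_1, k_1) = 0xF9
s_3 = Round(s_2, k_2) = 0x96
s_4 = Round(s_3, k_3) = 0x6C
s_5 = Round(s_4, k_4) = 0xC4
s_6 = Round(s_5, k_5) = 0x41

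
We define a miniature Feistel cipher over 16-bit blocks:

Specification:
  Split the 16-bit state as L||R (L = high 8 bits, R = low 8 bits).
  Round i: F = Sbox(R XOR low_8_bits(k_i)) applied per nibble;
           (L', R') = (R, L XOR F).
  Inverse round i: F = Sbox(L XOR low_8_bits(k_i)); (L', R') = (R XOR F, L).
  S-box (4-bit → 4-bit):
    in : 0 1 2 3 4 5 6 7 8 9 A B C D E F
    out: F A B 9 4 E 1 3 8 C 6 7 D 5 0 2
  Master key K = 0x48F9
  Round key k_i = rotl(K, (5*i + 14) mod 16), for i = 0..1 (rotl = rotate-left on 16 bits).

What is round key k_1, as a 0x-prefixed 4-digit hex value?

K = 0x48F9
k_0 = rotl(K, (5*0+14) mod 16) = rotl(K, 14) = 0x523E
k_1 = rotl(K, (5*1+14) mod 16) = rotl(K, 3) = 0x47CA

0x47CA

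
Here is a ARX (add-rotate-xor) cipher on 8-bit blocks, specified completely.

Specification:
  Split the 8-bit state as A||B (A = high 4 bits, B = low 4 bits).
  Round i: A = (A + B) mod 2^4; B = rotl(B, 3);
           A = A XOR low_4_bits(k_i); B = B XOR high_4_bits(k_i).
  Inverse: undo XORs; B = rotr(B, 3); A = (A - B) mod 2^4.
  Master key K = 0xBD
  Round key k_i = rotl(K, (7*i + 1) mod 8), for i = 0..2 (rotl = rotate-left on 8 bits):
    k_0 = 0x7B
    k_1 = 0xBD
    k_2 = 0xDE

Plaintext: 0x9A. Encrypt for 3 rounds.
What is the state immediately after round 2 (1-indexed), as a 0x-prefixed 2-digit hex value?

0x7A

s_0 = plaintext = 0x9A
s_1 = Round(s_0, k_0) = 0x82
s_2 = Round(s_1, k_1) = 0x7A
s_3 = Round(s_2, k_2) = 0xF8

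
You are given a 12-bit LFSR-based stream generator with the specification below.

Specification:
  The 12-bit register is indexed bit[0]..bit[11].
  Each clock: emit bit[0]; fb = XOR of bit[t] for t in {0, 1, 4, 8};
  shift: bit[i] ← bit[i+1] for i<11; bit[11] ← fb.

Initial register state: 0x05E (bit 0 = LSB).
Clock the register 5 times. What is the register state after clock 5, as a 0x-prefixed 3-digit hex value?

0xA02

reg_0 = 0x05E
clock 1: out=0, reg = 0x02F
clock 2: out=1, reg = 0x017
clock 3: out=1, reg = 0x80B
clock 4: out=1, reg = 0x405
clock 5: out=1, reg = 0xA02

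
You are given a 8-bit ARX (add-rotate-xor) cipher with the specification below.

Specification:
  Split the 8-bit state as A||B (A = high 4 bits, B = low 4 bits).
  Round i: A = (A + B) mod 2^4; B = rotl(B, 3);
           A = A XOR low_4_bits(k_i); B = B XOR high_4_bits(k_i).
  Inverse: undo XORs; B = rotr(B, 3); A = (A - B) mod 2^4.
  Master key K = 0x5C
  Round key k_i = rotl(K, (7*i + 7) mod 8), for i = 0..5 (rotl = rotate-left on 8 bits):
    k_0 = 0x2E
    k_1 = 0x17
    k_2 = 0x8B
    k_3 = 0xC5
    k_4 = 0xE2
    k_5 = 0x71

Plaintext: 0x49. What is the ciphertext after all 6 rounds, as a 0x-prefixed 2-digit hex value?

0x14

s_0 = plaintext = 0x49
s_1 = Round(s_0, k_0) = 0x3E
s_2 = Round(s_1, k_1) = 0x66
s_3 = Round(s_2, k_2) = 0x7B
s_4 = Round(s_3, k_3) = 0x71
s_5 = Round(s_4, k_4) = 0xA6
s_6 = Round(s_5, k_5) = 0x14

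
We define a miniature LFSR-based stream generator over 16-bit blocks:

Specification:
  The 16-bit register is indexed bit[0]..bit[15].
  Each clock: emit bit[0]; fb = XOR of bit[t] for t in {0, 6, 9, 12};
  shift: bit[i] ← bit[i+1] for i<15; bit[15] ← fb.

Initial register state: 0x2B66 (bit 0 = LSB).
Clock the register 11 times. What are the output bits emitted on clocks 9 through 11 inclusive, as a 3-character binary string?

110

reg_0 = 0x2B66
clock 1: out=0, reg = 0x15B3
clock 2: out=1, reg = 0x0AD9
clock 3: out=1, reg = 0x856C
clock 4: out=0, reg = 0xC2B6
clock 5: out=0, reg = 0xE15B
clock 6: out=1, reg = 0x70AD
clock 7: out=1, reg = 0x3856
clock 8: out=0, reg = 0x1C2B
clock 9: out=1, reg = 0x0E15
clock 10: out=1, reg = 0x070A
clock 11: out=0, reg = 0x8385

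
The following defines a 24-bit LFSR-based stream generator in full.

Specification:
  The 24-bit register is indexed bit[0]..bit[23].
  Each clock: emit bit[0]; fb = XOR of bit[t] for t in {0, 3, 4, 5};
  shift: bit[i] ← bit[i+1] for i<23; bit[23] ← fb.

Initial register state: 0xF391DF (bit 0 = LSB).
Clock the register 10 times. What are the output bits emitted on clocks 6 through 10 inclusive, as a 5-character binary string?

reg_0 = 0xF391DF
clock 1: out=1, reg = 0xF9C8EF
clock 2: out=1, reg = 0xFCE477
clock 3: out=1, reg = 0xFE723B
clock 4: out=1, reg = 0x7F391D
clock 5: out=1, reg = 0xBF9C8E
clock 6: out=0, reg = 0xDFCE47
clock 7: out=1, reg = 0xEFE723
clock 8: out=1, reg = 0x77F391
clock 9: out=1, reg = 0x3BF9C8
clock 10: out=0, reg = 0x9DFCE4

01110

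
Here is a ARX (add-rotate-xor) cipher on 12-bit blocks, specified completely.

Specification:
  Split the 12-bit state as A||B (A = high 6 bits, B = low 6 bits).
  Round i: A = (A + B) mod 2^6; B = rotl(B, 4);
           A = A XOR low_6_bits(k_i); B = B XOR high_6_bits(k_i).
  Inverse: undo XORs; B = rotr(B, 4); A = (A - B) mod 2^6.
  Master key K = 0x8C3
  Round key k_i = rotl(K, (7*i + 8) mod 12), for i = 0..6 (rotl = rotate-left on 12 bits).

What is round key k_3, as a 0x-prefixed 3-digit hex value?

0x871

K = 0x8C3
k_0 = rotl(K, (7*0+8) mod 12) = rotl(K, 8) = 0x38C
k_1 = rotl(K, (7*1+8) mod 12) = rotl(K, 3) = 0x61C
k_2 = rotl(K, (7*2+8) mod 12) = rotl(K, 10) = 0xE30
k_3 = rotl(K, (7*3+8) mod 12) = rotl(K, 5) = 0x871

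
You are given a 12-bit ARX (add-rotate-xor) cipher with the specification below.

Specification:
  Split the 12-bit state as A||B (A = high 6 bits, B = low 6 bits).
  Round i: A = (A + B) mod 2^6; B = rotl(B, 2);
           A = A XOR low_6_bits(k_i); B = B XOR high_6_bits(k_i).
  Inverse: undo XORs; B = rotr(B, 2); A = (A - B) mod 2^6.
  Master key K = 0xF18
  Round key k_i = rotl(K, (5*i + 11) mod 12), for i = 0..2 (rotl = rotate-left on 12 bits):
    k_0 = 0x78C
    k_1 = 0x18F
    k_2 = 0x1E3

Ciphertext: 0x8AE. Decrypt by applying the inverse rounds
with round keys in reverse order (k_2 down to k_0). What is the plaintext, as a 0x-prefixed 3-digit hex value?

s_0 = ciphertext = 0x8AE
s_1 = InvRound(s_0, k_2) = 0x9DA
s_2 = InvRound(s_1, k_1) = 0x847
s_3 = InvRound(s_2, k_0) = 0x5D6

0x5D6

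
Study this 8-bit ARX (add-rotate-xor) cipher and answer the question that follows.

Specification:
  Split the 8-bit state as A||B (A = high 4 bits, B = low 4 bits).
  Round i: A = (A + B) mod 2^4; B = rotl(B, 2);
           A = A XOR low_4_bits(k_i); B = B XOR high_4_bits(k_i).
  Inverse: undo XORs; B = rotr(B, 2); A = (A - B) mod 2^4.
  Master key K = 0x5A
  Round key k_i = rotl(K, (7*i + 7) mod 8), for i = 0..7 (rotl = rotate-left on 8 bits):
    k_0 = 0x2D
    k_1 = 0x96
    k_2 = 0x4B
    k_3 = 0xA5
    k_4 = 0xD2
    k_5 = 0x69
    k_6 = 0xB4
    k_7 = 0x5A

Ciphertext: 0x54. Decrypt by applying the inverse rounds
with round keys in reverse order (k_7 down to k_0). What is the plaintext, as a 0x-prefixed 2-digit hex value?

s_0 = ciphertext = 0x54
s_1 = InvRound(s_0, k_7) = 0xB4
s_2 = InvRound(s_1, k_6) = 0x0F
s_3 = InvRound(s_2, k_5) = 0x36
s_4 = InvRound(s_3, k_4) = 0x3E
s_5 = InvRound(s_4, k_3) = 0x51
s_6 = InvRound(s_5, k_2) = 0x95
s_7 = InvRound(s_6, k_1) = 0xC3
s_8 = InvRound(s_7, k_0) = 0xD4

0xD4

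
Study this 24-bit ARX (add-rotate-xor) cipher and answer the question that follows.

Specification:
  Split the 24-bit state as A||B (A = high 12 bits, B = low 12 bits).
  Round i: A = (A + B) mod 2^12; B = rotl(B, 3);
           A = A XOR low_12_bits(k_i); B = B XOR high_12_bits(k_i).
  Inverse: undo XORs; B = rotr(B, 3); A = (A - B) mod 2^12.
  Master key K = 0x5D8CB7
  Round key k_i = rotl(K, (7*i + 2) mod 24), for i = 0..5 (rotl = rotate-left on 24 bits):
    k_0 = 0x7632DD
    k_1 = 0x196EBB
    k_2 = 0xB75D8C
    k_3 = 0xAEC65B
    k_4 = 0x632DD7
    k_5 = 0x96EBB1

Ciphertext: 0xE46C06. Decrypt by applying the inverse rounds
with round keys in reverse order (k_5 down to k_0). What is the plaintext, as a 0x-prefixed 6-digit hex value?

s_0 = ciphertext = 0xE46C06
s_1 = InvRound(s_0, k_5) = 0x54A0AD
s_2 = InvRound(s_1, k_4) = 0x9CAED3
s_3 = InvRound(s_2, k_3) = 0x10AE87
s_4 = InvRound(s_3, k_2) = 0x7C84BE
s_5 = InvRound(s_4, k_1) = 0x8CE0A5
s_6 = InvRound(s_5, k_0) = 0xD1BCF8

0xD1BCF8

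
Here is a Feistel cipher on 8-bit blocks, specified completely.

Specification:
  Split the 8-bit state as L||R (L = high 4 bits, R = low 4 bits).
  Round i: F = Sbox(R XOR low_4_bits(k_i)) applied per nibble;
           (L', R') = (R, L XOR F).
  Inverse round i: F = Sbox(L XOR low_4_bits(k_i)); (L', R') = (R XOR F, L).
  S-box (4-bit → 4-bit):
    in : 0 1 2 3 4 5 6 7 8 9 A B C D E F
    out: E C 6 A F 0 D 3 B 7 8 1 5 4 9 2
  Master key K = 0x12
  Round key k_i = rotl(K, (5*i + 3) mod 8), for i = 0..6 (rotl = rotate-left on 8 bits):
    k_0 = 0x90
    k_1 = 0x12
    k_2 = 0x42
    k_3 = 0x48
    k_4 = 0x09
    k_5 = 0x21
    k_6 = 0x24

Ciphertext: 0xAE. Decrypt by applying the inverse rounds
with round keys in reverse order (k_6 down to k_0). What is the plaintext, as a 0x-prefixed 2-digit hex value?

0x29

s_0 = ciphertext = 0xAE
s_1 = InvRound(s_0, k_6) = 0x7A
s_2 = InvRound(s_1, k_5) = 0x77
s_3 = InvRound(s_2, k_4) = 0xE7
s_4 = InvRound(s_3, k_3) = 0xAE
s_5 = InvRound(s_4, k_2) = 0x5A
s_6 = InvRound(s_5, k_1) = 0x95
s_7 = InvRound(s_6, k_0) = 0x29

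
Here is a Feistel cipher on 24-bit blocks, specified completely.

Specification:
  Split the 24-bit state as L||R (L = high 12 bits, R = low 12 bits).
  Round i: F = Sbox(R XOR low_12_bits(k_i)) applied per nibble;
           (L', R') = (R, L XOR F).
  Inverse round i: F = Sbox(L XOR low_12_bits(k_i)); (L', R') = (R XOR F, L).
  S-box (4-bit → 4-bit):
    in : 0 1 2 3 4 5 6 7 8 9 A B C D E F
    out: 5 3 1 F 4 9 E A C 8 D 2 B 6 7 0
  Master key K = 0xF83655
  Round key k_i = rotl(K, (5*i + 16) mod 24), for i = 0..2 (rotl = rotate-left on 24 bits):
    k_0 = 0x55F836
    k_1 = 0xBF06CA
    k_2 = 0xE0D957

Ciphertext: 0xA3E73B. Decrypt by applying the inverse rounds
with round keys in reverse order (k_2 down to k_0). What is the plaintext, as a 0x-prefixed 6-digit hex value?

0x126D06

s_0 = ciphertext = 0xA3E73B
s_1 = InvRound(s_0, k_2) = 0x8D3A3E
s_2 = InvRound(s_1, k_1) = 0xD068D3
s_3 = InvRound(s_2, k_0) = 0x126D06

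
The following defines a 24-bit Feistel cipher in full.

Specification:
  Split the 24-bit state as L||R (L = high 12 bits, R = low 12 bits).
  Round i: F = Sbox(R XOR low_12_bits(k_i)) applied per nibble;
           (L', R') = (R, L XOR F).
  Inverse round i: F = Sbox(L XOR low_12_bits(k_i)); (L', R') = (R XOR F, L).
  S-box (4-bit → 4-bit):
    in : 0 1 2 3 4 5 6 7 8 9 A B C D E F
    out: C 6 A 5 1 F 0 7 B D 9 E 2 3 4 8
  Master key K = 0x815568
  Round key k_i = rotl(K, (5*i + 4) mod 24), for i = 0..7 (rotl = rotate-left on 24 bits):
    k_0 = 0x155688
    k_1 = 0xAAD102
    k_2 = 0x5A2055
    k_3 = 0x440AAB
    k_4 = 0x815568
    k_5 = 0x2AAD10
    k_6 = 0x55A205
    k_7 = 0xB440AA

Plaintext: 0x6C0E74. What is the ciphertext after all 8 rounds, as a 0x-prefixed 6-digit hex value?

0x18CF33

s_0 = plaintext = 0x6C0E74
s_1 = Round(s_0, k_0) = 0xE74D42
s_2 = Round(s_1, k_1) = 0xD42C68
s_3 = Round(s_2, k_2) = 0xC68F11
s_4 = Round(s_3, k_3) = 0xF11381
s_5 = Round(s_4, k_4) = 0x381F5C
s_6 = Round(s_5, k_5) = 0xF5C993
s_7 = Round(s_6, k_6) = 0x99318C
s_8 = Round(s_7, k_7) = 0x18CF33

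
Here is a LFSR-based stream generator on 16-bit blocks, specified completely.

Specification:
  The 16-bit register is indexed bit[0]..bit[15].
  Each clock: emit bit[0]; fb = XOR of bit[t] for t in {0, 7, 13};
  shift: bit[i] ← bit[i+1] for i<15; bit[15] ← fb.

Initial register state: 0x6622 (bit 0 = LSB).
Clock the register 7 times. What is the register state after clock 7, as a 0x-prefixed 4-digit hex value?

0x8ACC

reg_0 = 0x6622
clock 1: out=0, reg = 0xB311
clock 2: out=1, reg = 0x5988
clock 3: out=0, reg = 0xACC4
clock 4: out=0, reg = 0x5662
clock 5: out=0, reg = 0x2B31
clock 6: out=1, reg = 0x1598
clock 7: out=0, reg = 0x8ACC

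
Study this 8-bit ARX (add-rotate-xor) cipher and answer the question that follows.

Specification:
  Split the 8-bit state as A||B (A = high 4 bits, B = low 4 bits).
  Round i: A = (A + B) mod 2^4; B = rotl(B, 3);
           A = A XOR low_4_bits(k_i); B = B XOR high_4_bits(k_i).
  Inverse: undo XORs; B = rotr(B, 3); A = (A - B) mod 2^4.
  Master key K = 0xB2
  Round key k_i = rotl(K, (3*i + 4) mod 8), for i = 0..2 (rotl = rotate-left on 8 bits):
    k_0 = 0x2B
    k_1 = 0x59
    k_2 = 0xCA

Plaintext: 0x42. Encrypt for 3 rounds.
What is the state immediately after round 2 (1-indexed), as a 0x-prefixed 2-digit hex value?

s_0 = plaintext = 0x42
s_1 = Round(s_0, k_0) = 0xD3
s_2 = Round(s_1, k_1) = 0x9C
s_3 = Round(s_2, k_2) = 0xFA

0x9C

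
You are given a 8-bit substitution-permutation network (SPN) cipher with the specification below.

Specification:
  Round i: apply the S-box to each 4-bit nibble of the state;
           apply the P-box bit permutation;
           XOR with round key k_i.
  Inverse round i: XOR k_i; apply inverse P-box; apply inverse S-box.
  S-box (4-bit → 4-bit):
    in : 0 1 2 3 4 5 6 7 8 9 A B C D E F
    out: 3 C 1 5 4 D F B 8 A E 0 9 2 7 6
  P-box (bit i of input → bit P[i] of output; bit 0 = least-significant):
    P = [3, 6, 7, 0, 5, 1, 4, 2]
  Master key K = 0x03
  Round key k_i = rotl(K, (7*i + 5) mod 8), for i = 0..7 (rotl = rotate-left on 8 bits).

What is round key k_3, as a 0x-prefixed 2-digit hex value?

K = 0x03
k_0 = rotl(K, (7*0+5) mod 8) = rotl(K, 5) = 0x60
k_1 = rotl(K, (7*1+5) mod 8) = rotl(K, 4) = 0x30
k_2 = rotl(K, (7*2+5) mod 8) = rotl(K, 3) = 0x18
k_3 = rotl(K, (7*3+5) mod 8) = rotl(K, 2) = 0x0C

0x0C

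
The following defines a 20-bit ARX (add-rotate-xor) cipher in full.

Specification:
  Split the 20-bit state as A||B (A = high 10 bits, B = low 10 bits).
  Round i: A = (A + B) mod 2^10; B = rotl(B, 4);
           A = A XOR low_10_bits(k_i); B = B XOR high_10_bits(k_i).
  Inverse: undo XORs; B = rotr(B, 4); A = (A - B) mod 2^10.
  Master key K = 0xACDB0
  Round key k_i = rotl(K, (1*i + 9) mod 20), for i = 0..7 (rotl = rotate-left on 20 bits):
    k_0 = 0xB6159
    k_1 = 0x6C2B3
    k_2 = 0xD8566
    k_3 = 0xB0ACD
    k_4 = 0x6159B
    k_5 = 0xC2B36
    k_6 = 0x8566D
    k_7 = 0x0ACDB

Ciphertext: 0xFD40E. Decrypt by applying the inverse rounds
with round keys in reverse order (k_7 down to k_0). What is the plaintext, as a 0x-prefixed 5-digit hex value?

s_0 = ciphertext = 0xFD40E
s_1 = InvRound(s_0, k_7) = 0x7B142
s_2 = InvRound(s_1, k_6) = 0x631F5
s_3 = InvRound(s_2, k_5) = 0xB2FEF
s_4 = InvRound(s_3, k_4) = 0x2AAA6
s_5 = InvRound(s_4, k_3) = 0x58506
s_6 = InvRound(s_5, k_2) = 0x885E6
s_7 = InvRound(s_6, k_1) = 0xC3585
s_8 = InvRound(s_7, k_0) = 0xB7F75

0xB7F75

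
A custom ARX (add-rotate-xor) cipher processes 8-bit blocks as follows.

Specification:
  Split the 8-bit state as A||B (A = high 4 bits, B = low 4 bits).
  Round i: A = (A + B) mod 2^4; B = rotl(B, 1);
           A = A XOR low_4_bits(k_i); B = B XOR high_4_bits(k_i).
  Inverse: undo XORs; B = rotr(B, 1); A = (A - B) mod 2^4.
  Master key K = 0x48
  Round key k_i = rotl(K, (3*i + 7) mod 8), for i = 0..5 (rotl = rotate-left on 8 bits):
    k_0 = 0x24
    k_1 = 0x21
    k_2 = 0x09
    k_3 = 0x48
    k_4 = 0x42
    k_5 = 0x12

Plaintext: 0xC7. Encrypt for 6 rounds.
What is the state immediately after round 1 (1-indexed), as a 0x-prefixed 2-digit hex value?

0x7C

s_0 = plaintext = 0xC7
s_1 = Round(s_0, k_0) = 0x7C
s_2 = Round(s_1, k_1) = 0x2B
s_3 = Round(s_2, k_2) = 0x47
s_4 = Round(s_3, k_3) = 0x3A
s_5 = Round(s_4, k_4) = 0xF1
s_6 = Round(s_5, k_5) = 0x23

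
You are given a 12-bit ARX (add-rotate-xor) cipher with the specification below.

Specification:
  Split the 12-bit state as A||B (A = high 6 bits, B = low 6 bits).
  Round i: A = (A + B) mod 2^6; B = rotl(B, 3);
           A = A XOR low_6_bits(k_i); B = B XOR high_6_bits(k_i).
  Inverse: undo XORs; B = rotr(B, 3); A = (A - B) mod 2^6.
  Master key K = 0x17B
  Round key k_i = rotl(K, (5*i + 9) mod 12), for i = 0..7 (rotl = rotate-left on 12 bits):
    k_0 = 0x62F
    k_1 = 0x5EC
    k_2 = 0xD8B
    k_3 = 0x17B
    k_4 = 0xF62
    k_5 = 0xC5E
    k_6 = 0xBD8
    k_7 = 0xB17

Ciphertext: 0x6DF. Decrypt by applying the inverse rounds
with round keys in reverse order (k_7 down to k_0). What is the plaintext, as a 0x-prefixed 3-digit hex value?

0x3B7

s_0 = ciphertext = 0x6DF
s_1 = InvRound(s_0, k_7) = 0xB9E
s_2 = InvRound(s_1, k_6) = 0xA0E
s_3 = InvRound(s_2, k_5) = 0xDFF
s_4 = InvRound(s_3, k_4) = 0x150
s_5 = InvRound(s_4, k_3) = 0x52A
s_6 = InvRound(s_5, k_2) = 0xF23
s_7 = InvRound(s_6, k_1) = 0xAA6
s_8 = InvRound(s_7, k_0) = 0x3B7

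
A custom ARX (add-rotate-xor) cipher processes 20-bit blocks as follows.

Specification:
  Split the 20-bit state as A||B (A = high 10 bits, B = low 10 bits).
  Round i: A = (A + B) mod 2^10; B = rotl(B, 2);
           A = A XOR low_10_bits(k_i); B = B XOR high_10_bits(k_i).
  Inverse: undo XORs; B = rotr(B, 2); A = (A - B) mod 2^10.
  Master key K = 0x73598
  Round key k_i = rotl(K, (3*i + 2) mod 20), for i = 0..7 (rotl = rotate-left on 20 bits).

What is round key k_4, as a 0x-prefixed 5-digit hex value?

0x61CD6

K = 0x73598
k_0 = rotl(K, (3*0+2) mod 20) = rotl(K, 2) = 0xCD661
k_1 = rotl(K, (3*1+2) mod 20) = rotl(K, 5) = 0x6B30E
k_2 = rotl(K, (3*2+2) mod 20) = rotl(K, 8) = 0x59873
k_3 = rotl(K, (3*3+2) mod 20) = rotl(K, 11) = 0xCC39A
k_4 = rotl(K, (3*4+2) mod 20) = rotl(K, 14) = 0x61CD6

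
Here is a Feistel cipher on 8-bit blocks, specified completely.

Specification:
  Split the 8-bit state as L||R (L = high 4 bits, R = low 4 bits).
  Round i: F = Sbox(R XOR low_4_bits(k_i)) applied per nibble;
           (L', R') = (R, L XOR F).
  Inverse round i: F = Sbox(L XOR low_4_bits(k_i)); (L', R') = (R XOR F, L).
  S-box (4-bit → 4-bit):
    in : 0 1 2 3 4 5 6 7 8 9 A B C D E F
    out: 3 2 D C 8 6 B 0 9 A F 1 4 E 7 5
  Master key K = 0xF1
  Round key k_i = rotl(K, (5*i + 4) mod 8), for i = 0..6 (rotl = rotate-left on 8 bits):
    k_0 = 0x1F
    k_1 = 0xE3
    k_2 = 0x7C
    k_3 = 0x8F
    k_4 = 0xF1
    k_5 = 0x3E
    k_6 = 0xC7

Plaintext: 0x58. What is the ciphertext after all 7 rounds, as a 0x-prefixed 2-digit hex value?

0x1B

s_0 = plaintext = 0x58
s_1 = Round(s_0, k_0) = 0x85
s_2 = Round(s_1, k_1) = 0x53
s_3 = Round(s_2, k_2) = 0x30
s_4 = Round(s_3, k_3) = 0x06
s_5 = Round(s_4, k_4) = 0x60
s_6 = Round(s_5, k_5) = 0x01
s_7 = Round(s_6, k_6) = 0x1B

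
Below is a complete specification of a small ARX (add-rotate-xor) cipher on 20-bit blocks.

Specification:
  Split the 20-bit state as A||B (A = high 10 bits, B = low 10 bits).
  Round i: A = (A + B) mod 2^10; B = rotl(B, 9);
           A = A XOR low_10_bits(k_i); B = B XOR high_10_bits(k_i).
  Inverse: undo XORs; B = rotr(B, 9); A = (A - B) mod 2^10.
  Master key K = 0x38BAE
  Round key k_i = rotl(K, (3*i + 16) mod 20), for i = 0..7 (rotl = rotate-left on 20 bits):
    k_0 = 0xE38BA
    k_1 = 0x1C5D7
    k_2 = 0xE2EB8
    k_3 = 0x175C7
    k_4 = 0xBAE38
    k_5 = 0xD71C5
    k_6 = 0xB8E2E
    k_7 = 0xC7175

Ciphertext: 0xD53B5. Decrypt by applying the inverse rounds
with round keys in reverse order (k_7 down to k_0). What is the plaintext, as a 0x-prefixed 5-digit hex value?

0x9D1E3

s_0 = ciphertext = 0xD53B5
s_1 = InvRound(s_0, k_7) = 0x33D52
s_2 = InvRound(s_1, k_6) = 0xDFB63
s_3 = InvRound(s_2, k_5) = 0x8F47E
s_4 = InvRound(s_3, k_4) = 0xB692B
s_5 = InvRound(s_4, k_3) = 0x0C6EC
s_6 = InvRound(s_5, k_2) = 0xEEECE
s_7 = InvRound(s_6, k_1) = 0x3B57F
s_8 = InvRound(s_7, k_0) = 0x9D1E3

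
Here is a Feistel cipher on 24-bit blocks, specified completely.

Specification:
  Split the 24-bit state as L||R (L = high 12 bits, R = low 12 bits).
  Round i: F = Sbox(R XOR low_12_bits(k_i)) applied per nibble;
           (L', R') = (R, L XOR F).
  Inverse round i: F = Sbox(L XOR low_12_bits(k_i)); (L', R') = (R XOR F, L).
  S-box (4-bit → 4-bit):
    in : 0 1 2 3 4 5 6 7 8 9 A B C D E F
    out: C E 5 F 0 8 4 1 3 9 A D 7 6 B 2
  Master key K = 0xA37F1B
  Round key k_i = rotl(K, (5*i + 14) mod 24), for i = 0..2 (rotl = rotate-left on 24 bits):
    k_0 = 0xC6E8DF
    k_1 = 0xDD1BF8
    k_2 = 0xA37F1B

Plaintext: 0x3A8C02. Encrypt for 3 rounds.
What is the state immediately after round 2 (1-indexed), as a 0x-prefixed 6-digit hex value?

s_0 = plaintext = 0x3A8C02
s_1 = Round(s_0, k_0) = 0xC023CE
s_2 = Round(s_1, k_1) = 0x3CEFF6
s_3 = Round(s_2, k_2) = 0xFF6F78

0x3CEFF6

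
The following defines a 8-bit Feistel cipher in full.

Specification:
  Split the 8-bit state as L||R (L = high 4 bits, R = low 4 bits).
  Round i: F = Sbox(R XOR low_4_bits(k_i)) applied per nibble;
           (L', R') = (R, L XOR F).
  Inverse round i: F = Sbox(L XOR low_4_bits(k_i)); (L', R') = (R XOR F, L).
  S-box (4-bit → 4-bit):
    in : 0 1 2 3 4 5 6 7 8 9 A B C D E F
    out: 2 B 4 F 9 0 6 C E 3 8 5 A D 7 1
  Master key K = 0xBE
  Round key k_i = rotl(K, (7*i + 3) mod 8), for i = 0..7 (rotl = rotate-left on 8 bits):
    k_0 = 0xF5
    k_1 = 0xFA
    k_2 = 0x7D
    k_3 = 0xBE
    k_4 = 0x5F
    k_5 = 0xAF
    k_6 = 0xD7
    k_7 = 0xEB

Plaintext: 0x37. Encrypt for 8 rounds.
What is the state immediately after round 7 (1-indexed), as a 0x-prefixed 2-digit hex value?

0x32

s_0 = plaintext = 0x37
s_1 = Round(s_0, k_0) = 0x77
s_2 = Round(s_1, k_1) = 0x7A
s_3 = Round(s_2, k_2) = 0xAB
s_4 = Round(s_3, k_3) = 0xBA
s_5 = Round(s_4, k_4) = 0xAB
s_6 = Round(s_5, k_5) = 0xB3
s_7 = Round(s_6, k_6) = 0x32
s_8 = Round(s_7, k_7) = 0x20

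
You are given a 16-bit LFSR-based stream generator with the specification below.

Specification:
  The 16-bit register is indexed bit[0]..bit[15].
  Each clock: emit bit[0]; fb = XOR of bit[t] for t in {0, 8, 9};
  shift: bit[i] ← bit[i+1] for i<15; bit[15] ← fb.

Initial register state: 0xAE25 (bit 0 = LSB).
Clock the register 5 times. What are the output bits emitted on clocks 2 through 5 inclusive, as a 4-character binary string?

reg_0 = 0xAE25
clock 1: out=1, reg = 0x5712
clock 2: out=0, reg = 0x2B89
clock 3: out=1, reg = 0x95C4
clock 4: out=0, reg = 0xCAE2
clock 5: out=0, reg = 0xE571

0100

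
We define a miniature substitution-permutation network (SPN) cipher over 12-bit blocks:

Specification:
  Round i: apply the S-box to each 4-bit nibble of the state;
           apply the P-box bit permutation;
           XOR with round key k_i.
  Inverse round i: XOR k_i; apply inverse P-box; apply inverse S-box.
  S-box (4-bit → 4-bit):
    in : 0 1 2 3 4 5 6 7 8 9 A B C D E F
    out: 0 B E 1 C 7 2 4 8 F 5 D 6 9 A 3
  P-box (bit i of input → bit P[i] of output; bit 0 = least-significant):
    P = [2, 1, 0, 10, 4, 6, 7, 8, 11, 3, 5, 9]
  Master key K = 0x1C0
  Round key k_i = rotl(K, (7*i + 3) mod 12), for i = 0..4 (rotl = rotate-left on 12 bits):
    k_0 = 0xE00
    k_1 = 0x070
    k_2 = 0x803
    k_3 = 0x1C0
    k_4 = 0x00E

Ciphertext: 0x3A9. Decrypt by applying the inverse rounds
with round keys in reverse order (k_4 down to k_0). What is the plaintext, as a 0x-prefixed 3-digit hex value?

0xE90

s_0 = ciphertext = 0x3A9
s_1 = InvRound(s_0, k_4) = 0x445
s_2 = InvRound(s_1, k_3) = 0x04B
s_3 = InvRound(s_2, k_2) = 0xF60
s_4 = InvRound(s_3, k_1) = 0xDD8
s_5 = InvRound(s_4, k_0) = 0xE90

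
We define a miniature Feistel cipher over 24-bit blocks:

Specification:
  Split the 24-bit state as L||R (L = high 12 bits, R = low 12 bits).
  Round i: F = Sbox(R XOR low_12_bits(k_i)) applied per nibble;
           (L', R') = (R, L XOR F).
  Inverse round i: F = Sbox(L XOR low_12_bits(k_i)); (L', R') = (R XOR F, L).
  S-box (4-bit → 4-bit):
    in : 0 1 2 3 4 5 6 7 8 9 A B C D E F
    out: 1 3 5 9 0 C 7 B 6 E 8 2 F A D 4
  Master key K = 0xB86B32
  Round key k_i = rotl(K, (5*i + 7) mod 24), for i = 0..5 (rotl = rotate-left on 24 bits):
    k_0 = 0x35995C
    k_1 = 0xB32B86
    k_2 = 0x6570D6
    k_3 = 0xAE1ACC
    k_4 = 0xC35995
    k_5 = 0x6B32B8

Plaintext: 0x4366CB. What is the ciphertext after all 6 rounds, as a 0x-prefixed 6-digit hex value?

s_0 = plaintext = 0x4366CB
s_1 = Round(s_0, k_0) = 0x6CB0DD
s_2 = Round(s_1, k_1) = 0x0DD409
s_3 = Round(s_2, k_2) = 0x409079
s_4 = Round(s_3, k_3) = 0x079C25
s_5 = Round(s_4, k_4) = 0xC25C58
s_6 = Round(s_5, k_5) = 0xC581F4

0xC581F4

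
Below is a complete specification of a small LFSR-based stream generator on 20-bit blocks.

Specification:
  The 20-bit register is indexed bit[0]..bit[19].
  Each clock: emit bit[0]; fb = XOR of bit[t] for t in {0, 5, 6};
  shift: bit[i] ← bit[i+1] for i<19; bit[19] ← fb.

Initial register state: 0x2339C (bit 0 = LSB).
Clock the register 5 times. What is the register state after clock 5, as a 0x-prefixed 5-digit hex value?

0x7119C

reg_0 = 0x2339C
clock 1: out=0, reg = 0x119CE
clock 2: out=0, reg = 0x88CE7
clock 3: out=1, reg = 0xC4673
clock 4: out=1, reg = 0xE2339
clock 5: out=1, reg = 0x7119C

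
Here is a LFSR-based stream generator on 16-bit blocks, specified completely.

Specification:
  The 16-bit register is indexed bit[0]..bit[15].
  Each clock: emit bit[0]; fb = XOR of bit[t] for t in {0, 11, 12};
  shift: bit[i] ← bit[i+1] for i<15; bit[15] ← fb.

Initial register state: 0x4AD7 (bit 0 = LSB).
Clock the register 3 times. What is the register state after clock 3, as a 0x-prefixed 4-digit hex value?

reg_0 = 0x4AD7
clock 1: out=1, reg = 0x256B
clock 2: out=1, reg = 0x92B5
clock 3: out=1, reg = 0x495A

0x495A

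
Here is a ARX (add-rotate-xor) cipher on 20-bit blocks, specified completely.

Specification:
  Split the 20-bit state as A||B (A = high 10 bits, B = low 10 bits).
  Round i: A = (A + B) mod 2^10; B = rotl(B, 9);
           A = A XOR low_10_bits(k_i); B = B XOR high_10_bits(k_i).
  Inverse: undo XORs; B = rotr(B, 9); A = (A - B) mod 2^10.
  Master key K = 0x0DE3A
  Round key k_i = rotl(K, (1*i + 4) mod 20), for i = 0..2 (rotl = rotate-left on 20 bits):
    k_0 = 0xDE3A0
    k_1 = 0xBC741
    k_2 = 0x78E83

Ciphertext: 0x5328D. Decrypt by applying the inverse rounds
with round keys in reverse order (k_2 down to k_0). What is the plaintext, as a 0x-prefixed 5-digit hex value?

0xAEA41

s_0 = ciphertext = 0x5328D
s_1 = InvRound(s_0, k_2) = 0x3CADD
s_2 = InvRound(s_1, k_1) = 0xD6C58
s_3 = InvRound(s_2, k_0) = 0xAEA41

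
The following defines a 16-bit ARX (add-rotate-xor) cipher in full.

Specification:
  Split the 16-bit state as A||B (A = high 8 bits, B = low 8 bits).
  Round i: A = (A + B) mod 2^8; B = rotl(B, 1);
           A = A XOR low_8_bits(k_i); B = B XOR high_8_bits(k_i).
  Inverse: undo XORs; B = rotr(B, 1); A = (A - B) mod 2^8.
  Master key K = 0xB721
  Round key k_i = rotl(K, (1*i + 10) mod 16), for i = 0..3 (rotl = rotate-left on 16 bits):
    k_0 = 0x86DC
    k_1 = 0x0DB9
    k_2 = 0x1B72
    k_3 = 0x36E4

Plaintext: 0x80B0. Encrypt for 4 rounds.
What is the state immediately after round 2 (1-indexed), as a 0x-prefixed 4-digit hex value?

s_0 = plaintext = 0x80B0
s_1 = Round(s_0, k_0) = 0xECE7
s_2 = Round(s_1, k_1) = 0x6AC2
s_3 = Round(s_2, k_2) = 0x5E9E
s_4 = Round(s_3, k_3) = 0x180B

0x6AC2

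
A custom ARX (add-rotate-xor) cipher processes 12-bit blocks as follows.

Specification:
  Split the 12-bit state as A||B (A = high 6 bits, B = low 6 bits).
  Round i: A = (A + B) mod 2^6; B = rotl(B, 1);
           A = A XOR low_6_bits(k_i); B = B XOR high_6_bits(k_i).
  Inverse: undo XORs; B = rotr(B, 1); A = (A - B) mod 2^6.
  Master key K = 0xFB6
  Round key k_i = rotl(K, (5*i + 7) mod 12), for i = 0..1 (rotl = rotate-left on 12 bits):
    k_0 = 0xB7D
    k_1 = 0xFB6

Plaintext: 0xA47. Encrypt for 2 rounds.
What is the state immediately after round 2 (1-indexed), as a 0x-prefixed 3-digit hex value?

0x1B9

s_0 = plaintext = 0xA47
s_1 = Round(s_0, k_0) = 0x363
s_2 = Round(s_1, k_1) = 0x1B9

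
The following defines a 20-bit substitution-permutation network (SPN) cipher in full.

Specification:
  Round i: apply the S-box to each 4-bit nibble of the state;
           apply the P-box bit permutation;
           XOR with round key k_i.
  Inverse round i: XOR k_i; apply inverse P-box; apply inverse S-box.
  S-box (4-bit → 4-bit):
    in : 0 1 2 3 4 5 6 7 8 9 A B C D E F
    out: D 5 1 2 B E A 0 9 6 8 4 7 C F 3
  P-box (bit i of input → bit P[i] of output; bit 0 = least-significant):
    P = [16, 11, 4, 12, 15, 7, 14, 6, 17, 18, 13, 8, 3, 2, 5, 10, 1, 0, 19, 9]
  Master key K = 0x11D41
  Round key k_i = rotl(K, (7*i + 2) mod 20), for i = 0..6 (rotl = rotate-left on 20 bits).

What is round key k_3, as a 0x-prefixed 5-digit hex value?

0x8EA08

K = 0x11D41
k_0 = rotl(K, (7*0+2) mod 20) = rotl(K, 2) = 0x47504
k_1 = rotl(K, (7*1+2) mod 20) = rotl(K, 9) = 0xA8223
k_2 = rotl(K, (7*2+2) mod 20) = rotl(K, 16) = 0x111D4
k_3 = rotl(K, (7*3+2) mod 20) = rotl(K, 3) = 0x8EA08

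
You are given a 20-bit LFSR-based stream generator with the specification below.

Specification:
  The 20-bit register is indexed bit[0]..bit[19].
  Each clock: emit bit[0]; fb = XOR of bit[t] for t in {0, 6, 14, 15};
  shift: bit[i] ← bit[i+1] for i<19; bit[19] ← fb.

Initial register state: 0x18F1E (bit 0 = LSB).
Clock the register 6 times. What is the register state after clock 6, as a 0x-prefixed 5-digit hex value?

0x1C63C

reg_0 = 0x18F1E
clock 1: out=0, reg = 0x8C78F
clock 2: out=1, reg = 0xC63C7
clock 3: out=1, reg = 0xE31E3
clock 4: out=1, reg = 0x718F1
clock 5: out=1, reg = 0x38C78
clock 6: out=0, reg = 0x1C63C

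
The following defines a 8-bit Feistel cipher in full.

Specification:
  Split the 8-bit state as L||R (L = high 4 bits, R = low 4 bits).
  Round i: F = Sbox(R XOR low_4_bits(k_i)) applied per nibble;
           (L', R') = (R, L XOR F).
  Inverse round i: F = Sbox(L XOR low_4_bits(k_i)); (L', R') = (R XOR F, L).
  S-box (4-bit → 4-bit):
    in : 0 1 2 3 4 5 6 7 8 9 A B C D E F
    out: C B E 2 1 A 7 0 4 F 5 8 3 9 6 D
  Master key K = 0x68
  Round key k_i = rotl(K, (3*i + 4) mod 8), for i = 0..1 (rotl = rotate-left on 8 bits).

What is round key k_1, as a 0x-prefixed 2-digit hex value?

0x34

K = 0x68
k_0 = rotl(K, (3*0+4) mod 8) = rotl(K, 4) = 0x86
k_1 = rotl(K, (3*1+4) mod 8) = rotl(K, 7) = 0x34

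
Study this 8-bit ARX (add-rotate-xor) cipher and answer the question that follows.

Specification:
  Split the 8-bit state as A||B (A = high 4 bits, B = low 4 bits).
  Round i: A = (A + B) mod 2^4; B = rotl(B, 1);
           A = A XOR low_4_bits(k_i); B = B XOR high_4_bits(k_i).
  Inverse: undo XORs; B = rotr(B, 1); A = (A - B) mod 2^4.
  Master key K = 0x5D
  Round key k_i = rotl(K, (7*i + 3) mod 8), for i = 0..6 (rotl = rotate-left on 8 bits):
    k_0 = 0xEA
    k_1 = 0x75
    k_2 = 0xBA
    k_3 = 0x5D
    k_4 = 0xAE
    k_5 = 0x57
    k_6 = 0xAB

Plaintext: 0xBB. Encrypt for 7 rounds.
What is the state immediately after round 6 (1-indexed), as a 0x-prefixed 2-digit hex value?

s_0 = plaintext = 0xBB
s_1 = Round(s_0, k_0) = 0xC9
s_2 = Round(s_1, k_1) = 0x04
s_3 = Round(s_2, k_2) = 0xE3
s_4 = Round(s_3, k_3) = 0xC3
s_5 = Round(s_4, k_4) = 0x1C
s_6 = Round(s_5, k_5) = 0xAC
s_7 = Round(s_6, k_6) = 0xD3

0xAC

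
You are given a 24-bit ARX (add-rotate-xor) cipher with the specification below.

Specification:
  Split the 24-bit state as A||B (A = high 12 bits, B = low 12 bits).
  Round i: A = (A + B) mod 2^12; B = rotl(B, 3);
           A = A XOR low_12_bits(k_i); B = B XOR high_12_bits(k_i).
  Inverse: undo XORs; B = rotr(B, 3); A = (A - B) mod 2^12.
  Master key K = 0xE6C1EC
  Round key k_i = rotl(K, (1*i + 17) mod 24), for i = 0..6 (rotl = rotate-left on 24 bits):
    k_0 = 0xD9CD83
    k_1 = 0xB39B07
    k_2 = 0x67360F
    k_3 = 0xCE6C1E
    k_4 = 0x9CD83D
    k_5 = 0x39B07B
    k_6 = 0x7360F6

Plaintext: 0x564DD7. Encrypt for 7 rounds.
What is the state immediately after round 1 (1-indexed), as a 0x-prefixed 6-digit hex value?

s_0 = plaintext = 0x564DD7
s_1 = Round(s_0, k_0) = 0xEB8322
s_2 = Round(s_1, k_1) = 0xADD228
s_3 = Round(s_2, k_2) = 0xB0A732
s_4 = Round(s_3, k_3) = 0xE22575
s_5 = Round(s_4, k_4) = 0xBAA267
s_6 = Round(s_5, k_5) = 0xE6A0A2
s_7 = Round(s_6, k_6) = 0xFFA226

0xEB8322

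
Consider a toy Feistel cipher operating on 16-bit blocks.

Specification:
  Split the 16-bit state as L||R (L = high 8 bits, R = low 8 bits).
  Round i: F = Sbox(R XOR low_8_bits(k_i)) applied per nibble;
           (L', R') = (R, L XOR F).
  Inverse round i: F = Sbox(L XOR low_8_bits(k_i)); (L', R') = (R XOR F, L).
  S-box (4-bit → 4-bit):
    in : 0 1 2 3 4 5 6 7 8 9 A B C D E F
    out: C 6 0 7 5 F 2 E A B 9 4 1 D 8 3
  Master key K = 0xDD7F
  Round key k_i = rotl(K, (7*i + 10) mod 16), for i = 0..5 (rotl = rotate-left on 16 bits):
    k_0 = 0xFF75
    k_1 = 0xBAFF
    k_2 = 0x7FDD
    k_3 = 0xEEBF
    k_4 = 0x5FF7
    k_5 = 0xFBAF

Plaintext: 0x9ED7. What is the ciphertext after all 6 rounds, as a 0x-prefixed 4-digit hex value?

0xB696

s_0 = plaintext = 0x9ED7
s_1 = Round(s_0, k_0) = 0xD70E
s_2 = Round(s_1, k_1) = 0x0EE1
s_3 = Round(s_2, k_2) = 0xE17F
s_4 = Round(s_3, k_3) = 0x7FFD
s_5 = Round(s_4, k_4) = 0xFDB6
s_6 = Round(s_5, k_5) = 0xB696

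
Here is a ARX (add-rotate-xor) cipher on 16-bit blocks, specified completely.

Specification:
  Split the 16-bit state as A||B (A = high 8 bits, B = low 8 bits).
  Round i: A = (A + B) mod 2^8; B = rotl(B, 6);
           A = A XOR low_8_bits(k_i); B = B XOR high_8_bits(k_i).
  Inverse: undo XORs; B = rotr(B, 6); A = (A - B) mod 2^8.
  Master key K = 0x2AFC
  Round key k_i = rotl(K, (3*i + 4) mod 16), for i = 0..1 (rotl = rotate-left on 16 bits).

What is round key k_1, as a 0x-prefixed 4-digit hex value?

0x7E15

K = 0x2AFC
k_0 = rotl(K, (3*0+4) mod 16) = rotl(K, 4) = 0xAFC2
k_1 = rotl(K, (3*1+4) mod 16) = rotl(K, 7) = 0x7E15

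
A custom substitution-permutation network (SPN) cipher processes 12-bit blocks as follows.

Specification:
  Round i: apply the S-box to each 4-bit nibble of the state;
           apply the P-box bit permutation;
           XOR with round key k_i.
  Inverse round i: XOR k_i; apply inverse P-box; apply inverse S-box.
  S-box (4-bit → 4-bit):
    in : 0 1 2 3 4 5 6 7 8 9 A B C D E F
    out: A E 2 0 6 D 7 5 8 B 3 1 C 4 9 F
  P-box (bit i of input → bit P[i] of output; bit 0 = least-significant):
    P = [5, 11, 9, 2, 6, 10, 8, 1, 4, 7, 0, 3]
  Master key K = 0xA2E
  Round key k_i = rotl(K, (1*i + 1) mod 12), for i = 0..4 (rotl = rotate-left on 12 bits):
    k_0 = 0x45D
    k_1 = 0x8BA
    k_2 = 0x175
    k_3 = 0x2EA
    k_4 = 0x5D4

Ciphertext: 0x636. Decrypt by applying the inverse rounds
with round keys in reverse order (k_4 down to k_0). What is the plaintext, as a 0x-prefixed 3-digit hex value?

0x792

s_0 = ciphertext = 0x636
s_1 = InvRound(s_0, k_4) = 0x257
s_2 = InvRound(s_1, k_3) = 0xF3E
s_3 = InvRound(s_2, k_2) = 0xC94
s_4 = InvRound(s_3, k_1) = 0x80E
s_5 = InvRound(s_4, k_0) = 0x792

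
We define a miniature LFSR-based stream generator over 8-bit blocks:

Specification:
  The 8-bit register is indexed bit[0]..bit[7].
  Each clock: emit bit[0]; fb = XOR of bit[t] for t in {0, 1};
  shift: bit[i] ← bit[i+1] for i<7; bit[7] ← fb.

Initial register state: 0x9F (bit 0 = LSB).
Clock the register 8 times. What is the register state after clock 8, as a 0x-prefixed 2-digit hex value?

0xD0

reg_0 = 0x9F
clock 1: out=1, reg = 0x4F
clock 2: out=1, reg = 0x27
clock 3: out=1, reg = 0x13
clock 4: out=1, reg = 0x09
clock 5: out=1, reg = 0x84
clock 6: out=0, reg = 0x42
clock 7: out=0, reg = 0xA1
clock 8: out=1, reg = 0xD0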